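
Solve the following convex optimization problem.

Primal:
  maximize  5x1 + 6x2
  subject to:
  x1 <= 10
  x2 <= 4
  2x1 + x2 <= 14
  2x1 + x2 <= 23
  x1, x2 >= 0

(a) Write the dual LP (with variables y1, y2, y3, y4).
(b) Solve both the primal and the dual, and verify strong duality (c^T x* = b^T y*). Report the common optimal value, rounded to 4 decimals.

The standard primal-dual pair for 'max c^T x s.t. A x <= b, x >= 0' is:
  Dual:  min b^T y  s.t.  A^T y >= c,  y >= 0.

So the dual LP is:
  minimize  10y1 + 4y2 + 14y3 + 23y4
  subject to:
    y1 + 2y3 + 2y4 >= 5
    y2 + y3 + y4 >= 6
    y1, y2, y3, y4 >= 0

Solving the primal: x* = (5, 4).
  primal value c^T x* = 49.
Solving the dual: y* = (0, 3.5, 2.5, 0).
  dual value b^T y* = 49.
Strong duality: c^T x* = b^T y*. Confirmed.

49


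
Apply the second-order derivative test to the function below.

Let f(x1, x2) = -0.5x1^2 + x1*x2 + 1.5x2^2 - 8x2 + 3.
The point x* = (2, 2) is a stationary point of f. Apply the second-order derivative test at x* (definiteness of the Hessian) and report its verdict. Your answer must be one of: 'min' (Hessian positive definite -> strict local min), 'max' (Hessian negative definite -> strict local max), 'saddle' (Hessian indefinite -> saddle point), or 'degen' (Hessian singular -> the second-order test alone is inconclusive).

Compute the Hessian H = grad^2 f:
  H = [[-1, 1], [1, 3]]
Verify stationarity: grad f(x*) = H x* + g = (0, 0).
Eigenvalues of H: -1.2361, 3.2361.
Eigenvalues have mixed signs, so H is indefinite -> x* is a saddle point.

saddle


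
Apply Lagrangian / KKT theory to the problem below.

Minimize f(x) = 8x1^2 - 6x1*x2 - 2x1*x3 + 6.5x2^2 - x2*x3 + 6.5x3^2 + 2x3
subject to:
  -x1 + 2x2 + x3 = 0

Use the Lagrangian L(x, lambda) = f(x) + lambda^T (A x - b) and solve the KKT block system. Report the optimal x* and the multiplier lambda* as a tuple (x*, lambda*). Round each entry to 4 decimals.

Form the Lagrangian:
  L(x, lambda) = (1/2) x^T Q x + c^T x + lambda^T (A x - b)
Stationarity (grad_x L = 0): Q x + c + A^T lambda = 0.
Primal feasibility: A x = b.

This gives the KKT block system:
  [ Q   A^T ] [ x     ]   [-c ]
  [ A    0  ] [ lambda ] = [ b ]

Solving the linear system:
  x*      = (-0.0249, 0.0475, -0.1199)
  lambda* = (-0.4434)
  f(x*)   = -0.1199

x* = (-0.0249, 0.0475, -0.1199), lambda* = (-0.4434)


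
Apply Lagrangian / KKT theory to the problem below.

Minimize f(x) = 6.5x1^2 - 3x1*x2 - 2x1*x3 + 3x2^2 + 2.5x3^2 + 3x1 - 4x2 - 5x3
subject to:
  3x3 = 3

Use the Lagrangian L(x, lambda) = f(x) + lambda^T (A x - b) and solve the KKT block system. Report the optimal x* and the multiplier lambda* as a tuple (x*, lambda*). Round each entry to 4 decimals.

Form the Lagrangian:
  L(x, lambda) = (1/2) x^T Q x + c^T x + lambda^T (A x - b)
Stationarity (grad_x L = 0): Q x + c + A^T lambda = 0.
Primal feasibility: A x = b.

This gives the KKT block system:
  [ Q   A^T ] [ x     ]   [-c ]
  [ A    0  ] [ lambda ] = [ b ]

Solving the linear system:
  x*      = (0.087, 0.7101, 1)
  lambda* = (0.058)
  f(x*)   = -3.8768

x* = (0.087, 0.7101, 1), lambda* = (0.058)


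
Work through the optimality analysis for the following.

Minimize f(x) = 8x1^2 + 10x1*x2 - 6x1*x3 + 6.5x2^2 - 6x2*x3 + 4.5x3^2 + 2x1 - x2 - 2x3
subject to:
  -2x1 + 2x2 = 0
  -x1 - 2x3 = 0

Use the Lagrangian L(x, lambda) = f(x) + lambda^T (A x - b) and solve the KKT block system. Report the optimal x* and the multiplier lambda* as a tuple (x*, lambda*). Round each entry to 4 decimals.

Form the Lagrangian:
  L(x, lambda) = (1/2) x^T Q x + c^T x + lambda^T (A x - b)
Stationarity (grad_x L = 0): Q x + c + A^T lambda = 0.
Primal feasibility: A x = b.

This gives the KKT block system:
  [ Q   A^T ] [ x     ]   [-c ]
  [ A    0  ] [ lambda ] = [ b ]

Solving the linear system:
  x*      = (-0.0316, -0.0316, 0.0158)
  lambda* = (0.9111, -0.7391)
  f(x*)   = -0.0316

x* = (-0.0316, -0.0316, 0.0158), lambda* = (0.9111, -0.7391)


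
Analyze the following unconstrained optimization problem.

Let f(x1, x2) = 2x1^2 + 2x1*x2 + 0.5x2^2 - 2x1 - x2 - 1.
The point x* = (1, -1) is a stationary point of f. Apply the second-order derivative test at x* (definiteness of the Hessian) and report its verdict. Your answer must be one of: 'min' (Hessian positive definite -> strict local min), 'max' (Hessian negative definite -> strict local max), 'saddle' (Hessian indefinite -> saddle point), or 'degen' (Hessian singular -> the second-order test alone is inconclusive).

Compute the Hessian H = grad^2 f:
  H = [[4, 2], [2, 1]]
Verify stationarity: grad f(x*) = H x* + g = (0, 0).
Eigenvalues of H: 0, 5.
H has a zero eigenvalue (singular; positive semidefinite but not definite), so H is neither positive definite, negative definite, nor indefinite. The second-order test alone is inconclusive -> degen.
(Indeed, f is constant along the null direction of H through x*, so x* is not a strict local extremum.)

degen


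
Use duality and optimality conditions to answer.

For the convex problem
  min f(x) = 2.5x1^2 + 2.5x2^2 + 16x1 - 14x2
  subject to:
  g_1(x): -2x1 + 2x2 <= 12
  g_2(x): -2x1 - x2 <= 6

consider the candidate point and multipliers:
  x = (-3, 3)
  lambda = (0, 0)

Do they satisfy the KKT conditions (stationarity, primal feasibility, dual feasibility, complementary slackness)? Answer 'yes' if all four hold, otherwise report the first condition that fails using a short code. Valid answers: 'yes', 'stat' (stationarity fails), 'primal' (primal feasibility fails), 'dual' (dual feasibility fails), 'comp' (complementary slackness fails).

Gradient of f: grad f(x) = Q x + c = (1, 1)
Constraint values g_i(x) = a_i^T x - b_i:
  g_1((-3, 3)) = 0
  g_2((-3, 3)) = -3
Stationarity residual: grad f(x) + sum_i lambda_i a_i = (1, 1)
  -> stationarity FAILS
Primal feasibility (all g_i <= 0): OK
Dual feasibility (all lambda_i >= 0): OK
Complementary slackness (lambda_i * g_i(x) = 0 for all i): OK

Verdict: the first failing condition is stationarity -> stat.

stat


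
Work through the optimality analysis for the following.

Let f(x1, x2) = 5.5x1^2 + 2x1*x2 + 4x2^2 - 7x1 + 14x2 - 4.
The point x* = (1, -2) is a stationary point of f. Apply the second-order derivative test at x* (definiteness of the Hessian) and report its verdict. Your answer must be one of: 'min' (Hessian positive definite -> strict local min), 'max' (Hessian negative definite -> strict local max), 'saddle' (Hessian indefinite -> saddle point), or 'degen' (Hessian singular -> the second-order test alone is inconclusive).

Compute the Hessian H = grad^2 f:
  H = [[11, 2], [2, 8]]
Verify stationarity: grad f(x*) = H x* + g = (0, 0).
Eigenvalues of H: 7, 12.
Both eigenvalues > 0, so H is positive definite -> x* is a strict local min.

min


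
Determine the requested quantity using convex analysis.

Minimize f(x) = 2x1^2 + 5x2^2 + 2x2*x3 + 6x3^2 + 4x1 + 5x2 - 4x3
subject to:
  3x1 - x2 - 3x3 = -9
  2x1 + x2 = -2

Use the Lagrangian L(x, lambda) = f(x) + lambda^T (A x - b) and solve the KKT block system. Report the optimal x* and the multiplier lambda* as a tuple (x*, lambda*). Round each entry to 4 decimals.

Form the Lagrangian:
  L(x, lambda) = (1/2) x^T Q x + c^T x + lambda^T (A x - b)
Stationarity (grad_x L = 0): Q x + c + A^T lambda = 0.
Primal feasibility: A x = b.

This gives the KKT block system:
  [ Q   A^T ] [ x     ]   [-c ]
  [ A    0  ] [ lambda ] = [ b ]

Solving the linear system:
  x*      = (-1.2396, 0.4792, 1.6007)
  lambda* = (5.3889, -7.6042)
  f(x*)   = 12.1632

x* = (-1.2396, 0.4792, 1.6007), lambda* = (5.3889, -7.6042)


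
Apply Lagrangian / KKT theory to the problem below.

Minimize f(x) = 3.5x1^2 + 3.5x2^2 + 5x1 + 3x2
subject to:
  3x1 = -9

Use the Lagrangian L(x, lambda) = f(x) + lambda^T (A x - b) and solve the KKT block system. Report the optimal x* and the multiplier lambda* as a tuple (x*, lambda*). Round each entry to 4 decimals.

Form the Lagrangian:
  L(x, lambda) = (1/2) x^T Q x + c^T x + lambda^T (A x - b)
Stationarity (grad_x L = 0): Q x + c + A^T lambda = 0.
Primal feasibility: A x = b.

This gives the KKT block system:
  [ Q   A^T ] [ x     ]   [-c ]
  [ A    0  ] [ lambda ] = [ b ]

Solving the linear system:
  x*      = (-3, -0.4286)
  lambda* = (5.3333)
  f(x*)   = 15.8571

x* = (-3, -0.4286), lambda* = (5.3333)


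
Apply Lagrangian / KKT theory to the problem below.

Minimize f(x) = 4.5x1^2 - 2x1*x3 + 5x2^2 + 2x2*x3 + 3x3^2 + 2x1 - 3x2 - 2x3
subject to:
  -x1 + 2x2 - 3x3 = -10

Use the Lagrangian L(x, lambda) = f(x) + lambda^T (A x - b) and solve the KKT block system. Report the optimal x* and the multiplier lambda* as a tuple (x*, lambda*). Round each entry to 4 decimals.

Form the Lagrangian:
  L(x, lambda) = (1/2) x^T Q x + c^T x + lambda^T (A x - b)
Stationarity (grad_x L = 0): Q x + c + A^T lambda = 0.
Primal feasibility: A x = b.

This gives the KKT block system:
  [ Q   A^T ] [ x     ]   [-c ]
  [ A    0  ] [ lambda ] = [ b ]

Solving the linear system:
  x*      = (0.7066, -0.8681, 2.519)
  lambda* = (3.3216)
  f(x*)   = 16.0977

x* = (0.7066, -0.8681, 2.519), lambda* = (3.3216)


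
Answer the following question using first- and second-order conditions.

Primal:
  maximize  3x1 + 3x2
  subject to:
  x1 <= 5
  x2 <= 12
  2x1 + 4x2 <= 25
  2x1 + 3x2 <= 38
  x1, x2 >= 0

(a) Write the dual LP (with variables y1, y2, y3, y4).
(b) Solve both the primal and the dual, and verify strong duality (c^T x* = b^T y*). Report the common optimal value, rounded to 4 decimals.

The standard primal-dual pair for 'max c^T x s.t. A x <= b, x >= 0' is:
  Dual:  min b^T y  s.t.  A^T y >= c,  y >= 0.

So the dual LP is:
  minimize  5y1 + 12y2 + 25y3 + 38y4
  subject to:
    y1 + 2y3 + 2y4 >= 3
    y2 + 4y3 + 3y4 >= 3
    y1, y2, y3, y4 >= 0

Solving the primal: x* = (5, 3.75).
  primal value c^T x* = 26.25.
Solving the dual: y* = (1.5, 0, 0.75, 0).
  dual value b^T y* = 26.25.
Strong duality: c^T x* = b^T y*. Confirmed.

26.25


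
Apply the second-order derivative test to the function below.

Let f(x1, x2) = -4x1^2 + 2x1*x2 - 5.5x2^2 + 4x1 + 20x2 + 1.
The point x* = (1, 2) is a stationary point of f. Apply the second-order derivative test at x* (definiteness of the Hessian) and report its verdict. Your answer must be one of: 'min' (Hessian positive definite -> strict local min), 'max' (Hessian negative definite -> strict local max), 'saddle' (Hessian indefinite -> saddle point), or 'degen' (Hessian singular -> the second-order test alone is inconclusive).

Compute the Hessian H = grad^2 f:
  H = [[-8, 2], [2, -11]]
Verify stationarity: grad f(x*) = H x* + g = (0, 0).
Eigenvalues of H: -12, -7.
Both eigenvalues < 0, so H is negative definite -> x* is a strict local max.

max


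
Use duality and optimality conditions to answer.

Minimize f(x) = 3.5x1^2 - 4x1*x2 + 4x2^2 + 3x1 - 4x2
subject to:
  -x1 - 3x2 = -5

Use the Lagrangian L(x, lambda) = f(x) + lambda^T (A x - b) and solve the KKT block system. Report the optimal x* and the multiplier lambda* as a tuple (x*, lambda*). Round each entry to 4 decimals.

Form the Lagrangian:
  L(x, lambda) = (1/2) x^T Q x + c^T x + lambda^T (A x - b)
Stationarity (grad_x L = 0): Q x + c + A^T lambda = 0.
Primal feasibility: A x = b.

This gives the KKT block system:
  [ Q   A^T ] [ x     ]   [-c ]
  [ A    0  ] [ lambda ] = [ b ]

Solving the linear system:
  x*      = (0.6421, 1.4526)
  lambda* = (1.6842)
  f(x*)   = 2.2684

x* = (0.6421, 1.4526), lambda* = (1.6842)


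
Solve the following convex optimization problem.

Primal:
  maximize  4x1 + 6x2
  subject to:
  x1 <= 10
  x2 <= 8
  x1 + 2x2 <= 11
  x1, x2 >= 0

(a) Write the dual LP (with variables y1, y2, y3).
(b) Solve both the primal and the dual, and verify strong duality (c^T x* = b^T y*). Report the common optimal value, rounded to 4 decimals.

The standard primal-dual pair for 'max c^T x s.t. A x <= b, x >= 0' is:
  Dual:  min b^T y  s.t.  A^T y >= c,  y >= 0.

So the dual LP is:
  minimize  10y1 + 8y2 + 11y3
  subject to:
    y1 + y3 >= 4
    y2 + 2y3 >= 6
    y1, y2, y3 >= 0

Solving the primal: x* = (10, 0.5).
  primal value c^T x* = 43.
Solving the dual: y* = (1, 0, 3).
  dual value b^T y* = 43.
Strong duality: c^T x* = b^T y*. Confirmed.

43


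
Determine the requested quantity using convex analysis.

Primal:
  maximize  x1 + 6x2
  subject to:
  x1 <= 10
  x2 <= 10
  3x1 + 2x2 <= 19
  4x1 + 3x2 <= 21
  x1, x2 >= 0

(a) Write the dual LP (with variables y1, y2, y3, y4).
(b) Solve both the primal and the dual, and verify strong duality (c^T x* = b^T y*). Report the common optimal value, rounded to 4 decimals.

The standard primal-dual pair for 'max c^T x s.t. A x <= b, x >= 0' is:
  Dual:  min b^T y  s.t.  A^T y >= c,  y >= 0.

So the dual LP is:
  minimize  10y1 + 10y2 + 19y3 + 21y4
  subject to:
    y1 + 3y3 + 4y4 >= 1
    y2 + 2y3 + 3y4 >= 6
    y1, y2, y3, y4 >= 0

Solving the primal: x* = (0, 7).
  primal value c^T x* = 42.
Solving the dual: y* = (0, 0, 0, 2).
  dual value b^T y* = 42.
Strong duality: c^T x* = b^T y*. Confirmed.

42


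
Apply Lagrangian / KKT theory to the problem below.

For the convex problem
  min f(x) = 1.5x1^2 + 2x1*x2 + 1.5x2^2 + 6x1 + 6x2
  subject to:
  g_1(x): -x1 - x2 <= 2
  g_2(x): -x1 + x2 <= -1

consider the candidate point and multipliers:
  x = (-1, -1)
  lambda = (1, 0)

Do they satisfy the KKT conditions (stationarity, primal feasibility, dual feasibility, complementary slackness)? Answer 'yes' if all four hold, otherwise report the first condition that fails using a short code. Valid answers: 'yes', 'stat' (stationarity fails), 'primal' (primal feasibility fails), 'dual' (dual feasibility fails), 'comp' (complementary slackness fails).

Gradient of f: grad f(x) = Q x + c = (1, 1)
Constraint values g_i(x) = a_i^T x - b_i:
  g_1((-1, -1)) = 0
  g_2((-1, -1)) = 1
Stationarity residual: grad f(x) + sum_i lambda_i a_i = (0, 0)
  -> stationarity OK
Primal feasibility (all g_i <= 0): FAILS
Dual feasibility (all lambda_i >= 0): OK
Complementary slackness (lambda_i * g_i(x) = 0 for all i): OK

Verdict: the first failing condition is primal_feasibility -> primal.

primal


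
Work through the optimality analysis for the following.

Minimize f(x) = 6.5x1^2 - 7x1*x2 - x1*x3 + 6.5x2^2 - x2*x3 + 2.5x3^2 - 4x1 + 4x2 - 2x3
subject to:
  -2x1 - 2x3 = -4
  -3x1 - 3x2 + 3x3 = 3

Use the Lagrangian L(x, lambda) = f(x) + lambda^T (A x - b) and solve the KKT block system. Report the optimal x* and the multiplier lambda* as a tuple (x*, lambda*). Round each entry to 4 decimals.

Form the Lagrangian:
  L(x, lambda) = (1/2) x^T Q x + c^T x + lambda^T (A x - b)
Stationarity (grad_x L = 0): Q x + c + A^T lambda = 0.
Primal feasibility: A x = b.

This gives the KKT block system:
  [ Q   A^T ] [ x     ]   [-c ]
  [ A    0  ] [ lambda ] = [ b ]

Solving the linear system:
  x*      = (0.5208, -0.0417, 1.4792)
  lambda* = (1.625, -0.5556)
  f(x*)   = 1.4792

x* = (0.5208, -0.0417, 1.4792), lambda* = (1.625, -0.5556)


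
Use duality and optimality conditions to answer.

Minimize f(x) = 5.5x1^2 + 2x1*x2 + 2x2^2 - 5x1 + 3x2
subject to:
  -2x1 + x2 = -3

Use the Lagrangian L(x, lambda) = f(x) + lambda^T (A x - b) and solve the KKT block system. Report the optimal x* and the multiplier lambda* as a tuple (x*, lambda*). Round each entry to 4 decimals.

Form the Lagrangian:
  L(x, lambda) = (1/2) x^T Q x + c^T x + lambda^T (A x - b)
Stationarity (grad_x L = 0): Q x + c + A^T lambda = 0.
Primal feasibility: A x = b.

This gives the KKT block system:
  [ Q   A^T ] [ x     ]   [-c ]
  [ A    0  ] [ lambda ] = [ b ]

Solving the linear system:
  x*      = (0.8286, -1.3429)
  lambda* = (0.7143)
  f(x*)   = -3.0143

x* = (0.8286, -1.3429), lambda* = (0.7143)


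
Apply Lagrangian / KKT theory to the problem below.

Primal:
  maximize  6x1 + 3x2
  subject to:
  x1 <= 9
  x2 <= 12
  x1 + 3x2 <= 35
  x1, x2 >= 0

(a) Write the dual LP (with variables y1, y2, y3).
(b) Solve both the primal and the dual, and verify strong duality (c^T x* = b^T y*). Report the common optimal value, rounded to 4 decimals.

The standard primal-dual pair for 'max c^T x s.t. A x <= b, x >= 0' is:
  Dual:  min b^T y  s.t.  A^T y >= c,  y >= 0.

So the dual LP is:
  minimize  9y1 + 12y2 + 35y3
  subject to:
    y1 + y3 >= 6
    y2 + 3y3 >= 3
    y1, y2, y3 >= 0

Solving the primal: x* = (9, 8.6667).
  primal value c^T x* = 80.
Solving the dual: y* = (5, 0, 1).
  dual value b^T y* = 80.
Strong duality: c^T x* = b^T y*. Confirmed.

80


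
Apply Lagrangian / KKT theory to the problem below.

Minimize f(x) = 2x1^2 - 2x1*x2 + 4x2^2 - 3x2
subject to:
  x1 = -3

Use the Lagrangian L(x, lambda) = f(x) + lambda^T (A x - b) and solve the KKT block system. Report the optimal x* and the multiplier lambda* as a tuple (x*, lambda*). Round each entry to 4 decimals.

Form the Lagrangian:
  L(x, lambda) = (1/2) x^T Q x + c^T x + lambda^T (A x - b)
Stationarity (grad_x L = 0): Q x + c + A^T lambda = 0.
Primal feasibility: A x = b.

This gives the KKT block system:
  [ Q   A^T ] [ x     ]   [-c ]
  [ A    0  ] [ lambda ] = [ b ]

Solving the linear system:
  x*      = (-3, -0.375)
  lambda* = (11.25)
  f(x*)   = 17.4375

x* = (-3, -0.375), lambda* = (11.25)


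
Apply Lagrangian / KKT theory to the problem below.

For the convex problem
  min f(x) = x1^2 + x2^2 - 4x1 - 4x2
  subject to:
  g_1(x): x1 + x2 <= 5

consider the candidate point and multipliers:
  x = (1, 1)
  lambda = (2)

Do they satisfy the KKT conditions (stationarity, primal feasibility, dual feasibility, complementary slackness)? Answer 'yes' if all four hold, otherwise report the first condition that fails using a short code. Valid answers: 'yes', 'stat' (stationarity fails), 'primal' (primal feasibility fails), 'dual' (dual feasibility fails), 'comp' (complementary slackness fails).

Gradient of f: grad f(x) = Q x + c = (-2, -2)
Constraint values g_i(x) = a_i^T x - b_i:
  g_1((1, 1)) = -3
Stationarity residual: grad f(x) + sum_i lambda_i a_i = (0, 0)
  -> stationarity OK
Primal feasibility (all g_i <= 0): OK
Dual feasibility (all lambda_i >= 0): OK
Complementary slackness (lambda_i * g_i(x) = 0 for all i): FAILS

Verdict: the first failing condition is complementary_slackness -> comp.

comp


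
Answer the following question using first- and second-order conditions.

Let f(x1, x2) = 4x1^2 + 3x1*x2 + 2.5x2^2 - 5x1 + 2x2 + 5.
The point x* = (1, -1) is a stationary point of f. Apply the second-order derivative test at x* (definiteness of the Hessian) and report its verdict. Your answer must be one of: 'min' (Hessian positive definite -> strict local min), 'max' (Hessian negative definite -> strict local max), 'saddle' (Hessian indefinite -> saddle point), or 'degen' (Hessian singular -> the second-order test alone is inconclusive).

Compute the Hessian H = grad^2 f:
  H = [[8, 3], [3, 5]]
Verify stationarity: grad f(x*) = H x* + g = (0, 0).
Eigenvalues of H: 3.1459, 9.8541.
Both eigenvalues > 0, so H is positive definite -> x* is a strict local min.

min


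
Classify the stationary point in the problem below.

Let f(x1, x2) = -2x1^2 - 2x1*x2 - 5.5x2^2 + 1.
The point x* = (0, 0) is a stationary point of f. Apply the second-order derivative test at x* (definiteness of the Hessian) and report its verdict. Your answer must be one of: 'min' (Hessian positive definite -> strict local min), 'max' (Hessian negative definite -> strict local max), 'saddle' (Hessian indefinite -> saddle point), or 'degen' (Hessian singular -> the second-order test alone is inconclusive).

Compute the Hessian H = grad^2 f:
  H = [[-4, -2], [-2, -11]]
Verify stationarity: grad f(x*) = H x* + g = (0, 0).
Eigenvalues of H: -11.5311, -3.4689.
Both eigenvalues < 0, so H is negative definite -> x* is a strict local max.

max


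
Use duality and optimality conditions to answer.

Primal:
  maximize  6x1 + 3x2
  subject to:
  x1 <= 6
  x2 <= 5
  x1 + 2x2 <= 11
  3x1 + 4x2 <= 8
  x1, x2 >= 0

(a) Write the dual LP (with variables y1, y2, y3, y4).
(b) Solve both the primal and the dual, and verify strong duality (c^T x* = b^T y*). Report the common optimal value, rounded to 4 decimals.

The standard primal-dual pair for 'max c^T x s.t. A x <= b, x >= 0' is:
  Dual:  min b^T y  s.t.  A^T y >= c,  y >= 0.

So the dual LP is:
  minimize  6y1 + 5y2 + 11y3 + 8y4
  subject to:
    y1 + y3 + 3y4 >= 6
    y2 + 2y3 + 4y4 >= 3
    y1, y2, y3, y4 >= 0

Solving the primal: x* = (2.6667, 0).
  primal value c^T x* = 16.
Solving the dual: y* = (0, 0, 0, 2).
  dual value b^T y* = 16.
Strong duality: c^T x* = b^T y*. Confirmed.

16


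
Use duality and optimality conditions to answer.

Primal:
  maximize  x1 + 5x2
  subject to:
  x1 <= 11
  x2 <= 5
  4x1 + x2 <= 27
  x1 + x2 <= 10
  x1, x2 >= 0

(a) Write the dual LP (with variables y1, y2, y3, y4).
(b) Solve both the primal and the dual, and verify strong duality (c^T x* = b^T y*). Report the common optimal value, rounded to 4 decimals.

The standard primal-dual pair for 'max c^T x s.t. A x <= b, x >= 0' is:
  Dual:  min b^T y  s.t.  A^T y >= c,  y >= 0.

So the dual LP is:
  minimize  11y1 + 5y2 + 27y3 + 10y4
  subject to:
    y1 + 4y3 + y4 >= 1
    y2 + y3 + y4 >= 5
    y1, y2, y3, y4 >= 0

Solving the primal: x* = (5, 5).
  primal value c^T x* = 30.
Solving the dual: y* = (0, 4, 0, 1).
  dual value b^T y* = 30.
Strong duality: c^T x* = b^T y*. Confirmed.

30


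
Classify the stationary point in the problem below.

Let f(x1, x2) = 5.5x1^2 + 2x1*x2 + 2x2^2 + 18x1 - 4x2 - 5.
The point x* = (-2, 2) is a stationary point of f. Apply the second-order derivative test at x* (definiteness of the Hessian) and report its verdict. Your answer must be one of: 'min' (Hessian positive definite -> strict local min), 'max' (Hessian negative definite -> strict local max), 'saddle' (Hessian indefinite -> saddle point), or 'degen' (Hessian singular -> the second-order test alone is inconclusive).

Compute the Hessian H = grad^2 f:
  H = [[11, 2], [2, 4]]
Verify stationarity: grad f(x*) = H x* + g = (0, 0).
Eigenvalues of H: 3.4689, 11.5311.
Both eigenvalues > 0, so H is positive definite -> x* is a strict local min.

min


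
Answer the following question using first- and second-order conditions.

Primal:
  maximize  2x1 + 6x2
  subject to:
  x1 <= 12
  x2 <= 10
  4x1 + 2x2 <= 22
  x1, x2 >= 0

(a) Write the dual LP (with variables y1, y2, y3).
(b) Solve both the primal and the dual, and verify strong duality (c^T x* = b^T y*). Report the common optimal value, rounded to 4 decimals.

The standard primal-dual pair for 'max c^T x s.t. A x <= b, x >= 0' is:
  Dual:  min b^T y  s.t.  A^T y >= c,  y >= 0.

So the dual LP is:
  minimize  12y1 + 10y2 + 22y3
  subject to:
    y1 + 4y3 >= 2
    y2 + 2y3 >= 6
    y1, y2, y3 >= 0

Solving the primal: x* = (0.5, 10).
  primal value c^T x* = 61.
Solving the dual: y* = (0, 5, 0.5).
  dual value b^T y* = 61.
Strong duality: c^T x* = b^T y*. Confirmed.

61


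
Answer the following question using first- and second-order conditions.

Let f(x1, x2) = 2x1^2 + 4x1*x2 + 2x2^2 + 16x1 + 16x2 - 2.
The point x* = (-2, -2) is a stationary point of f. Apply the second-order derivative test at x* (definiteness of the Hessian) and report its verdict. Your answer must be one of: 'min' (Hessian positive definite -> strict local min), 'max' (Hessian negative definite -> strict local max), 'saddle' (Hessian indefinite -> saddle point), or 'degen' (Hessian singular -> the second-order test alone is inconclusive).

Compute the Hessian H = grad^2 f:
  H = [[4, 4], [4, 4]]
Verify stationarity: grad f(x*) = H x* + g = (0, 0).
Eigenvalues of H: 0, 8.
H has a zero eigenvalue (singular; positive semidefinite but not definite), so H is neither positive definite, negative definite, nor indefinite. The second-order test alone is inconclusive -> degen.
(Indeed, f is constant along the null direction of H through x*, so x* is not a strict local extremum.)

degen


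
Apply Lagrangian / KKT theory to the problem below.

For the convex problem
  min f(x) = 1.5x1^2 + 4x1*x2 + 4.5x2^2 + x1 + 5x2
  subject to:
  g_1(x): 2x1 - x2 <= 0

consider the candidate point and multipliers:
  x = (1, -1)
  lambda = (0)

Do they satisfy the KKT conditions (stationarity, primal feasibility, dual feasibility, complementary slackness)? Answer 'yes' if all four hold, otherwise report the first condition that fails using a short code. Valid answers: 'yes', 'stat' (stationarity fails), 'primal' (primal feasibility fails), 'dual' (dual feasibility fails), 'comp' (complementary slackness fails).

Gradient of f: grad f(x) = Q x + c = (0, 0)
Constraint values g_i(x) = a_i^T x - b_i:
  g_1((1, -1)) = 3
Stationarity residual: grad f(x) + sum_i lambda_i a_i = (0, 0)
  -> stationarity OK
Primal feasibility (all g_i <= 0): FAILS
Dual feasibility (all lambda_i >= 0): OK
Complementary slackness (lambda_i * g_i(x) = 0 for all i): OK

Verdict: the first failing condition is primal_feasibility -> primal.

primal


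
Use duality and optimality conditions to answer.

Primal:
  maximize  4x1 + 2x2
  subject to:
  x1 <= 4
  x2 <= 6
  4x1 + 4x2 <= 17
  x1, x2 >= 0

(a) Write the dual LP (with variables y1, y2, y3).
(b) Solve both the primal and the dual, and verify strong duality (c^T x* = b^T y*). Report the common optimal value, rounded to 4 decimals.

The standard primal-dual pair for 'max c^T x s.t. A x <= b, x >= 0' is:
  Dual:  min b^T y  s.t.  A^T y >= c,  y >= 0.

So the dual LP is:
  minimize  4y1 + 6y2 + 17y3
  subject to:
    y1 + 4y3 >= 4
    y2 + 4y3 >= 2
    y1, y2, y3 >= 0

Solving the primal: x* = (4, 0.25).
  primal value c^T x* = 16.5.
Solving the dual: y* = (2, 0, 0.5).
  dual value b^T y* = 16.5.
Strong duality: c^T x* = b^T y*. Confirmed.

16.5


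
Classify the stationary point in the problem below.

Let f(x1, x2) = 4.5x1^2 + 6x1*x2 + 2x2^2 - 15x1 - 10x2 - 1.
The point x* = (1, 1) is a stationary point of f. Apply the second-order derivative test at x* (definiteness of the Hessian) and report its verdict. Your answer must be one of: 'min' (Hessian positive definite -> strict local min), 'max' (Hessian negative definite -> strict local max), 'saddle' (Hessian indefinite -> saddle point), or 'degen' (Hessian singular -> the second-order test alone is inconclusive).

Compute the Hessian H = grad^2 f:
  H = [[9, 6], [6, 4]]
Verify stationarity: grad f(x*) = H x* + g = (0, 0).
Eigenvalues of H: 0, 13.
H has a zero eigenvalue (singular; positive semidefinite but not definite), so H is neither positive definite, negative definite, nor indefinite. The second-order test alone is inconclusive -> degen.
(Indeed, f is constant along the null direction of H through x*, so x* is not a strict local extremum.)

degen


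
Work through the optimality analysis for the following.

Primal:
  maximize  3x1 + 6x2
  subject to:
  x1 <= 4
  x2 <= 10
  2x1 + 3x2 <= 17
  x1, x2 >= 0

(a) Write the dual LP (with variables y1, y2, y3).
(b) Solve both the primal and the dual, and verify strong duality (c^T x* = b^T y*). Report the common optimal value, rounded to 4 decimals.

The standard primal-dual pair for 'max c^T x s.t. A x <= b, x >= 0' is:
  Dual:  min b^T y  s.t.  A^T y >= c,  y >= 0.

So the dual LP is:
  minimize  4y1 + 10y2 + 17y3
  subject to:
    y1 + 2y3 >= 3
    y2 + 3y3 >= 6
    y1, y2, y3 >= 0

Solving the primal: x* = (0, 5.6667).
  primal value c^T x* = 34.
Solving the dual: y* = (0, 0, 2).
  dual value b^T y* = 34.
Strong duality: c^T x* = b^T y*. Confirmed.

34


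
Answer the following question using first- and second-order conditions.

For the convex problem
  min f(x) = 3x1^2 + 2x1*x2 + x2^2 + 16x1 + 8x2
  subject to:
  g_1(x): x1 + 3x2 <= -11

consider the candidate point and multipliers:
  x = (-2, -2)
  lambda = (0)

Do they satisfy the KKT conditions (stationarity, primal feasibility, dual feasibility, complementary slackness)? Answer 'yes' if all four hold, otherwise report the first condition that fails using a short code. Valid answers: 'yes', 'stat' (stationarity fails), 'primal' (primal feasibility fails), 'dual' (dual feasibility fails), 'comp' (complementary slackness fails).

Gradient of f: grad f(x) = Q x + c = (0, 0)
Constraint values g_i(x) = a_i^T x - b_i:
  g_1((-2, -2)) = 3
Stationarity residual: grad f(x) + sum_i lambda_i a_i = (0, 0)
  -> stationarity OK
Primal feasibility (all g_i <= 0): FAILS
Dual feasibility (all lambda_i >= 0): OK
Complementary slackness (lambda_i * g_i(x) = 0 for all i): OK

Verdict: the first failing condition is primal_feasibility -> primal.

primal


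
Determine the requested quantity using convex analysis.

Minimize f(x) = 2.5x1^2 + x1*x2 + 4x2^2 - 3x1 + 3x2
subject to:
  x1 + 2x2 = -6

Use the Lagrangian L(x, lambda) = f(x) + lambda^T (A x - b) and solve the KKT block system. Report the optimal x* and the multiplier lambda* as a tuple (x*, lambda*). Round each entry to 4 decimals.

Form the Lagrangian:
  L(x, lambda) = (1/2) x^T Q x + c^T x + lambda^T (A x - b)
Stationarity (grad_x L = 0): Q x + c + A^T lambda = 0.
Primal feasibility: A x = b.

This gives the KKT block system:
  [ Q   A^T ] [ x     ]   [-c ]
  [ A    0  ] [ lambda ] = [ b ]

Solving the linear system:
  x*      = (-0.75, -2.625)
  lambda* = (9.375)
  f(x*)   = 25.3125

x* = (-0.75, -2.625), lambda* = (9.375)


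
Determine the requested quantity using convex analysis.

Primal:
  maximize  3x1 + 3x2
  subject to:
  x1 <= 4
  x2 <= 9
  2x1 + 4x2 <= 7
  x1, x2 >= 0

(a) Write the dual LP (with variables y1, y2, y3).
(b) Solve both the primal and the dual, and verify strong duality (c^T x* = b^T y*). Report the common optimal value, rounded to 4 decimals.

The standard primal-dual pair for 'max c^T x s.t. A x <= b, x >= 0' is:
  Dual:  min b^T y  s.t.  A^T y >= c,  y >= 0.

So the dual LP is:
  minimize  4y1 + 9y2 + 7y3
  subject to:
    y1 + 2y3 >= 3
    y2 + 4y3 >= 3
    y1, y2, y3 >= 0

Solving the primal: x* = (3.5, 0).
  primal value c^T x* = 10.5.
Solving the dual: y* = (0, 0, 1.5).
  dual value b^T y* = 10.5.
Strong duality: c^T x* = b^T y*. Confirmed.

10.5


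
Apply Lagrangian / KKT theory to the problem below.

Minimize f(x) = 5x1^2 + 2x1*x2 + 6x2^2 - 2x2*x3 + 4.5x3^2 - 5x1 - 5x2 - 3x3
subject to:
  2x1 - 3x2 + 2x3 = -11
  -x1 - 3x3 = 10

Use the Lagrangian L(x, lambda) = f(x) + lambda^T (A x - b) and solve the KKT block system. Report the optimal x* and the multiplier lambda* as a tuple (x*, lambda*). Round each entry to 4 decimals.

Form the Lagrangian:
  L(x, lambda) = (1/2) x^T Q x + c^T x + lambda^T (A x - b)
Stationarity (grad_x L = 0): Q x + c + A^T lambda = 0.
Primal feasibility: A x = b.

This gives the KKT block system:
  [ Q   A^T ] [ x     ]   [-c ]
  [ A    0  ] [ lambda ] = [ b ]

Solving the linear system:
  x*      = (-1.1624, 0.9278, -2.9459)
  lambda* = (3.2337, -8.3004)
  f(x*)   = 64.2925

x* = (-1.1624, 0.9278, -2.9459), lambda* = (3.2337, -8.3004)


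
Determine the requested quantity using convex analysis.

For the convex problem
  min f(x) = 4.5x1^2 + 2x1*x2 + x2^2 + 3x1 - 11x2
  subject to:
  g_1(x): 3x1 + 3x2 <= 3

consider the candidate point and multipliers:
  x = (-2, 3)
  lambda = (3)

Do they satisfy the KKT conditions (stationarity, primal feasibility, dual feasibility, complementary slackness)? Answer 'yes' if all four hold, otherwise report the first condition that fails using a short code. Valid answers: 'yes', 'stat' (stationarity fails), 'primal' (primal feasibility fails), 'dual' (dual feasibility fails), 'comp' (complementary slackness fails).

Gradient of f: grad f(x) = Q x + c = (-9, -9)
Constraint values g_i(x) = a_i^T x - b_i:
  g_1((-2, 3)) = 0
Stationarity residual: grad f(x) + sum_i lambda_i a_i = (0, 0)
  -> stationarity OK
Primal feasibility (all g_i <= 0): OK
Dual feasibility (all lambda_i >= 0): OK
Complementary slackness (lambda_i * g_i(x) = 0 for all i): OK

Verdict: yes, KKT holds.

yes


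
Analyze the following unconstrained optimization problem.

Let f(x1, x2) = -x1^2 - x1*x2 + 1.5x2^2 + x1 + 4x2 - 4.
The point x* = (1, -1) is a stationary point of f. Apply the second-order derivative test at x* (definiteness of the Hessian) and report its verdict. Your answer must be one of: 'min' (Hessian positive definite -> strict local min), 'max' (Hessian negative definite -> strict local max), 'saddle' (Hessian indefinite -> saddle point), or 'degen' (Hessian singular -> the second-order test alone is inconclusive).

Compute the Hessian H = grad^2 f:
  H = [[-2, -1], [-1, 3]]
Verify stationarity: grad f(x*) = H x* + g = (0, 0).
Eigenvalues of H: -2.1926, 3.1926.
Eigenvalues have mixed signs, so H is indefinite -> x* is a saddle point.

saddle


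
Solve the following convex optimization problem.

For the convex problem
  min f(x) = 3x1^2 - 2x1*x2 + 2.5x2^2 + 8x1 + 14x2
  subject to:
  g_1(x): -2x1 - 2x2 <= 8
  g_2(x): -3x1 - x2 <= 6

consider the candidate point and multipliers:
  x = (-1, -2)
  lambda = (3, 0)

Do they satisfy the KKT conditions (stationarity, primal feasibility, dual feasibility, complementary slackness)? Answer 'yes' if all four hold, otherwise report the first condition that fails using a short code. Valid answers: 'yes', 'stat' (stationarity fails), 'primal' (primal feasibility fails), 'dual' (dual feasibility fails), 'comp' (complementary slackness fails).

Gradient of f: grad f(x) = Q x + c = (6, 6)
Constraint values g_i(x) = a_i^T x - b_i:
  g_1((-1, -2)) = -2
  g_2((-1, -2)) = -1
Stationarity residual: grad f(x) + sum_i lambda_i a_i = (0, 0)
  -> stationarity OK
Primal feasibility (all g_i <= 0): OK
Dual feasibility (all lambda_i >= 0): OK
Complementary slackness (lambda_i * g_i(x) = 0 for all i): FAILS

Verdict: the first failing condition is complementary_slackness -> comp.

comp


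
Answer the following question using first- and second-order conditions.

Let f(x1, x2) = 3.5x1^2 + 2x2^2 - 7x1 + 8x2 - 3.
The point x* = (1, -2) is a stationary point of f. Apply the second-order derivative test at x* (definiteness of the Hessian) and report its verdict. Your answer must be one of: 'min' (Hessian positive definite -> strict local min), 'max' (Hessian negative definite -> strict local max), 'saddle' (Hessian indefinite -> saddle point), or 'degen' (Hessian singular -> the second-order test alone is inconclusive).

Compute the Hessian H = grad^2 f:
  H = [[7, 0], [0, 4]]
Verify stationarity: grad f(x*) = H x* + g = (0, 0).
Eigenvalues of H: 4, 7.
Both eigenvalues > 0, so H is positive definite -> x* is a strict local min.

min


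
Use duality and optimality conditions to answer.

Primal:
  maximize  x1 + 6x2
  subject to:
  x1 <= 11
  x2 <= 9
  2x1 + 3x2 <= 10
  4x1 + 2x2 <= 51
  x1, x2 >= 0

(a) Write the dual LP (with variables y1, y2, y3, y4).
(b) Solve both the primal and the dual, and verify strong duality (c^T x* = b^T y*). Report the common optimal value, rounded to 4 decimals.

The standard primal-dual pair for 'max c^T x s.t. A x <= b, x >= 0' is:
  Dual:  min b^T y  s.t.  A^T y >= c,  y >= 0.

So the dual LP is:
  minimize  11y1 + 9y2 + 10y3 + 51y4
  subject to:
    y1 + 2y3 + 4y4 >= 1
    y2 + 3y3 + 2y4 >= 6
    y1, y2, y3, y4 >= 0

Solving the primal: x* = (0, 3.3333).
  primal value c^T x* = 20.
Solving the dual: y* = (0, 0, 2, 0).
  dual value b^T y* = 20.
Strong duality: c^T x* = b^T y*. Confirmed.

20


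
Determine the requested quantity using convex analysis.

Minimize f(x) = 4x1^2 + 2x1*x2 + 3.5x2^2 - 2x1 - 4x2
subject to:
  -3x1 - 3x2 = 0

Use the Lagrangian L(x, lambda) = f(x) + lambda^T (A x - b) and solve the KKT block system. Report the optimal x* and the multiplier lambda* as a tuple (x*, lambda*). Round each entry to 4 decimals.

Form the Lagrangian:
  L(x, lambda) = (1/2) x^T Q x + c^T x + lambda^T (A x - b)
Stationarity (grad_x L = 0): Q x + c + A^T lambda = 0.
Primal feasibility: A x = b.

This gives the KKT block system:
  [ Q   A^T ] [ x     ]   [-c ]
  [ A    0  ] [ lambda ] = [ b ]

Solving the linear system:
  x*      = (-0.1818, 0.1818)
  lambda* = (-1.0303)
  f(x*)   = -0.1818

x* = (-0.1818, 0.1818), lambda* = (-1.0303)


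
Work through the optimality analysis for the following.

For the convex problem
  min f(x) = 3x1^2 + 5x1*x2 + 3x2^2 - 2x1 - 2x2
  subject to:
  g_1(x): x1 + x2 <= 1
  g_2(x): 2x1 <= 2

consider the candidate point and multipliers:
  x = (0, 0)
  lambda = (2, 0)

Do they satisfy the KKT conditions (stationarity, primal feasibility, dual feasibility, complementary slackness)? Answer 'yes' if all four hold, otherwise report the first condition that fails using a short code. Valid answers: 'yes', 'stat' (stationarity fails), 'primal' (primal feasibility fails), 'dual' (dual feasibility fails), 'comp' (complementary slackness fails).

Gradient of f: grad f(x) = Q x + c = (-2, -2)
Constraint values g_i(x) = a_i^T x - b_i:
  g_1((0, 0)) = -1
  g_2((0, 0)) = -2
Stationarity residual: grad f(x) + sum_i lambda_i a_i = (0, 0)
  -> stationarity OK
Primal feasibility (all g_i <= 0): OK
Dual feasibility (all lambda_i >= 0): OK
Complementary slackness (lambda_i * g_i(x) = 0 for all i): FAILS

Verdict: the first failing condition is complementary_slackness -> comp.

comp


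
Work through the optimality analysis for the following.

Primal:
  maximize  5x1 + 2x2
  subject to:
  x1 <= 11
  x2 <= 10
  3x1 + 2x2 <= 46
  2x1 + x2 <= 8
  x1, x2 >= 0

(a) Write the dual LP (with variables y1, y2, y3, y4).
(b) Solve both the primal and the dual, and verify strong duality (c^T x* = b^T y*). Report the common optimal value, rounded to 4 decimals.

The standard primal-dual pair for 'max c^T x s.t. A x <= b, x >= 0' is:
  Dual:  min b^T y  s.t.  A^T y >= c,  y >= 0.

So the dual LP is:
  minimize  11y1 + 10y2 + 46y3 + 8y4
  subject to:
    y1 + 3y3 + 2y4 >= 5
    y2 + 2y3 + y4 >= 2
    y1, y2, y3, y4 >= 0

Solving the primal: x* = (4, 0).
  primal value c^T x* = 20.
Solving the dual: y* = (0, 0, 0, 2.5).
  dual value b^T y* = 20.
Strong duality: c^T x* = b^T y*. Confirmed.

20


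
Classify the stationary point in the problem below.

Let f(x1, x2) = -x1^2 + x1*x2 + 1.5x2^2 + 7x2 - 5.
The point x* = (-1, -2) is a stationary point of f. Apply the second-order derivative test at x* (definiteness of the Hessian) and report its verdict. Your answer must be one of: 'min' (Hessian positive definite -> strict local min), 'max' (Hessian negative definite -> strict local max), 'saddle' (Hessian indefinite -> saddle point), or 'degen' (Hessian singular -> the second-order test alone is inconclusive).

Compute the Hessian H = grad^2 f:
  H = [[-2, 1], [1, 3]]
Verify stationarity: grad f(x*) = H x* + g = (0, 0).
Eigenvalues of H: -2.1926, 3.1926.
Eigenvalues have mixed signs, so H is indefinite -> x* is a saddle point.

saddle


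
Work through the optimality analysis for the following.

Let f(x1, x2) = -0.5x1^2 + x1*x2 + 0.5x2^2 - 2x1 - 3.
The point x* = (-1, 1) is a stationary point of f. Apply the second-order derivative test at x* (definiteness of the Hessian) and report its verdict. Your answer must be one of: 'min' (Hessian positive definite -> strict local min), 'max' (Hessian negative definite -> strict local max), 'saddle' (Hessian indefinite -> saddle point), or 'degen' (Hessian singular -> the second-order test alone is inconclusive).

Compute the Hessian H = grad^2 f:
  H = [[-1, 1], [1, 1]]
Verify stationarity: grad f(x*) = H x* + g = (0, 0).
Eigenvalues of H: -1.4142, 1.4142.
Eigenvalues have mixed signs, so H is indefinite -> x* is a saddle point.

saddle


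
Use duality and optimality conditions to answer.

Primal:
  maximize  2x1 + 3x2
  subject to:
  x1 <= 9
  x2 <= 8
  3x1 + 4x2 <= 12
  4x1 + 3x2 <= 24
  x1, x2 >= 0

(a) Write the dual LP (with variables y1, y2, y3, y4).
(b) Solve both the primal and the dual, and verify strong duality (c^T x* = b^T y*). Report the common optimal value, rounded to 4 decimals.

The standard primal-dual pair for 'max c^T x s.t. A x <= b, x >= 0' is:
  Dual:  min b^T y  s.t.  A^T y >= c,  y >= 0.

So the dual LP is:
  minimize  9y1 + 8y2 + 12y3 + 24y4
  subject to:
    y1 + 3y3 + 4y4 >= 2
    y2 + 4y3 + 3y4 >= 3
    y1, y2, y3, y4 >= 0

Solving the primal: x* = (0, 3).
  primal value c^T x* = 9.
Solving the dual: y* = (0, 0, 0.75, 0).
  dual value b^T y* = 9.
Strong duality: c^T x* = b^T y*. Confirmed.

9


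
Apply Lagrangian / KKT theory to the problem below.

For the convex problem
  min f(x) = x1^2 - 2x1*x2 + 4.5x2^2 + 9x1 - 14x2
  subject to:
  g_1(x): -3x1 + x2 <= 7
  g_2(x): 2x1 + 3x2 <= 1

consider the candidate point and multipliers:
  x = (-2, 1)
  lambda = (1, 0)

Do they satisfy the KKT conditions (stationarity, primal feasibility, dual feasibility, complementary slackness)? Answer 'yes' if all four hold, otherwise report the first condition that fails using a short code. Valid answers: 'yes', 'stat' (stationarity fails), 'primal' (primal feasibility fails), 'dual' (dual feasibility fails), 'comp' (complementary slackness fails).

Gradient of f: grad f(x) = Q x + c = (3, -1)
Constraint values g_i(x) = a_i^T x - b_i:
  g_1((-2, 1)) = 0
  g_2((-2, 1)) = -2
Stationarity residual: grad f(x) + sum_i lambda_i a_i = (0, 0)
  -> stationarity OK
Primal feasibility (all g_i <= 0): OK
Dual feasibility (all lambda_i >= 0): OK
Complementary slackness (lambda_i * g_i(x) = 0 for all i): OK

Verdict: yes, KKT holds.

yes
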